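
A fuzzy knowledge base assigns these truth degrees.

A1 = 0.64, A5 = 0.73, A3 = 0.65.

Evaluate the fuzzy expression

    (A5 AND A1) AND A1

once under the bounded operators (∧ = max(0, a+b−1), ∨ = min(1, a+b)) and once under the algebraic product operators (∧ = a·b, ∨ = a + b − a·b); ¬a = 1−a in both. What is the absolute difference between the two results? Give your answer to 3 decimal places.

0.289

Under bounded:
  A5 AND A1 = max(0, a+b−1) on (0.73, 0.64) = 0.37
  (A5 AND A1) AND A1 = max(0, a+b−1) on (0.37, 0.64) = 0.01
  → value = 0.0100
Under algebraic product:
  A5 AND A1 = a·b on (0.7300, 0.6400) = 0.4672
  (A5 AND A1) AND A1 = a·b on (0.4672, 0.6400) = 0.2990
  → value = 0.2990
|0.0100 − 0.2990| = 0.289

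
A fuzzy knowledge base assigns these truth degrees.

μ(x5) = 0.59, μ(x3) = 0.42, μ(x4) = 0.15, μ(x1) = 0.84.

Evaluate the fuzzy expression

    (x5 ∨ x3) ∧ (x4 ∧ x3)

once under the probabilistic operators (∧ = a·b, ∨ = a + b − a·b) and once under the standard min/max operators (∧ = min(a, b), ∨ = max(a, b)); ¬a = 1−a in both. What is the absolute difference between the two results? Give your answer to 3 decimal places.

Under probabilistic:
  x5 ∨ x3 = a + b − a·b on (0.5900, 0.4200) = 0.7622
  x4 ∧ x3 = a·b on (0.1500, 0.4200) = 0.0630
  (x5 ∨ x3) ∧ (x4 ∧ x3) = a·b on (0.7622, 0.0630) = 0.0480
  → value = 0.0480
Under standard min/max:
  x5 ∨ x3 = max(a, b) on (0.59, 0.42) = 0.59
  x4 ∧ x3 = min(a, b) on (0.15, 0.42) = 0.15
  (x5 ∨ x3) ∧ (x4 ∧ x3) = min(a, b) on (0.59, 0.15) = 0.15
  → value = 0.1500
|0.0480 − 0.1500| = 0.102

0.102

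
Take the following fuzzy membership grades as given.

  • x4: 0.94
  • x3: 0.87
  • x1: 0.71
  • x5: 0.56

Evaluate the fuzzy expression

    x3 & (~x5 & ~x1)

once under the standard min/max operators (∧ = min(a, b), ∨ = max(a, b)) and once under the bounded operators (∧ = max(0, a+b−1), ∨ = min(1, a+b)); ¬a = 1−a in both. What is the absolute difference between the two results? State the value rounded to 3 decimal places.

Under standard min/max:
  ~x5 = 1 − 0.56 = 0.44
  ~x1 = 1 − 0.71 = 0.29
  ~x5 & ~x1 = min(a, b) on (0.44, 0.29) = 0.29
  x3 & (~x5 & ~x1) = min(a, b) on (0.87, 0.29) = 0.29
  → value = 0.2900
Under bounded:
  ~x5 = 1 − 0.56 = 0.44
  ~x1 = 1 − 0.71 = 0.29
  ~x5 & ~x1 = max(0, a+b−1) on (0.44, 0.29) = 0.00
  x3 & (~x5 & ~x1) = max(0, a+b−1) on (0.87, 0.00) = 0.00
  → value = 0.0000
|0.2900 − 0.0000| = 0.290

0.290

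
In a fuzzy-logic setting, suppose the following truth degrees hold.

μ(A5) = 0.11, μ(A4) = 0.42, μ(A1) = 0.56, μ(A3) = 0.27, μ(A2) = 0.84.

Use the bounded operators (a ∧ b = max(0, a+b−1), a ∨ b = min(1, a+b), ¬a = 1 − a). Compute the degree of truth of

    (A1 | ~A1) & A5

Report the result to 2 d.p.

~A1 = 1 − 0.56 = 0.44
A1 | ~A1 = min(1, a+b) on (0.56, 0.44) = 1.00
(A1 | ~A1) & A5 = max(0, a+b−1) on (1.00, 0.11) = 0.11

0.11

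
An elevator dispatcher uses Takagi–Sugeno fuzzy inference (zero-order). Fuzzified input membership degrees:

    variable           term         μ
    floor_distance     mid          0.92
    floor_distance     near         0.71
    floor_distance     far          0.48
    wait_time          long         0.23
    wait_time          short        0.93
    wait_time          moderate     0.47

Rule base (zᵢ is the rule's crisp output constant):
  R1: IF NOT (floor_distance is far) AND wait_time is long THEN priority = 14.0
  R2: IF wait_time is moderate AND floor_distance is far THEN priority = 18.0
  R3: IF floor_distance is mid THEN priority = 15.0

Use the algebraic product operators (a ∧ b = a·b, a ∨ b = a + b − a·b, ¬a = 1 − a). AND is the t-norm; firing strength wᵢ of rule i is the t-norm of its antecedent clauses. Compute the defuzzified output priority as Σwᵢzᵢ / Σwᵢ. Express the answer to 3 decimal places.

R1 (z=14.0): ¬far=1−0.48=0.52, long=0.23; AND[a·b] → w = 0.1196
R2 (z=18.0): moderate=0.47, far=0.48; AND[a·b] → w = 0.2256
R3 (z=15.0): mid=0.92 → w = 0.9200
Weighted average = (0.1196·14.0 + 0.2256·18.0 + 0.9200·15.0) / (0.1196 + 0.2256 + 0.9200)
  = 19.5352 / 1.2652 = 15.440

15.440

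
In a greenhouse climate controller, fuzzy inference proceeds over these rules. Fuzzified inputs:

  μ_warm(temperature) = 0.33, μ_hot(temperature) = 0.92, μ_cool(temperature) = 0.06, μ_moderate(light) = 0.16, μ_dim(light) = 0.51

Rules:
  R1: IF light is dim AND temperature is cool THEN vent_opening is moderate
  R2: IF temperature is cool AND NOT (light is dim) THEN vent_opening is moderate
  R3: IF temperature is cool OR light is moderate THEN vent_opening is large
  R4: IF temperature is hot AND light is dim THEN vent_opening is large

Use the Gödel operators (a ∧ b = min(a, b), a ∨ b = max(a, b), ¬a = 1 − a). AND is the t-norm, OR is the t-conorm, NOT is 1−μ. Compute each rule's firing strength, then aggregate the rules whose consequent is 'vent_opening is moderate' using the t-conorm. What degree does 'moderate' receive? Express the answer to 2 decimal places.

R1: dim=0.51, cool=0.06; AND[min(a, b)] → w = 0.06
R2: cool=0.06, ¬dim=1−0.51=0.49; AND[min(a, b)] → w = 0.06
R3: cool=0.06, moderate=0.16; OR[max(a, b)] → w = 0.16
R4: hot=0.92, dim=0.51; AND[min(a, b)] → w = 0.51
Rules with consequent 'moderate': {R1, R2} → strengths 0.06, 0.06
Aggregate via t-conorm [max(a, b)]: 0.06

0.06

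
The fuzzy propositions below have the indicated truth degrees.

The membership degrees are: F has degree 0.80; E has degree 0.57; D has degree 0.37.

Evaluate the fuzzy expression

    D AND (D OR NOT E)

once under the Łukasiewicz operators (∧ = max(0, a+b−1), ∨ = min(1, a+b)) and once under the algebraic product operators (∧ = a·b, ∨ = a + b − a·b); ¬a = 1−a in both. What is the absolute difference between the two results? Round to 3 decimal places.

Under Łukasiewicz:
  NOT E = 1 − 0.57 = 0.43
  D OR NOT E = min(1, a+b) on (0.37, 0.43) = 0.80
  D AND (D OR NOT E) = max(0, a+b−1) on (0.37, 0.80) = 0.17
  → value = 0.1700
Under algebraic product:
  NOT E = 1 − 0.5700 = 0.4300
  D OR NOT E = a + b − a·b on (0.3700, 0.4300) = 0.6409
  D AND (D OR NOT E) = a·b on (0.3700, 0.6409) = 0.2371
  → value = 0.2371
|0.1700 − 0.2371| = 0.067

0.067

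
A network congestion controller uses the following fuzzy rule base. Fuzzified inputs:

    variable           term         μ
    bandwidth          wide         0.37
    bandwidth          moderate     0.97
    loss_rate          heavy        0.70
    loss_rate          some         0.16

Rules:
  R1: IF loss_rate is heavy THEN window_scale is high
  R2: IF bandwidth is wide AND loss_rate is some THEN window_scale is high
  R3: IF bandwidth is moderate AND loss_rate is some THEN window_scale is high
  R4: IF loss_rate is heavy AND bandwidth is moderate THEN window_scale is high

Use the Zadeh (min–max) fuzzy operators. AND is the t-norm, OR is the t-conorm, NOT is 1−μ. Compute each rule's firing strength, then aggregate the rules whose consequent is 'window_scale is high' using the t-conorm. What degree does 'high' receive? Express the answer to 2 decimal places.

R1: heavy=0.70 → w = 0.70
R2: wide=0.37, some=0.16; AND[min(a, b)] → w = 0.16
R3: moderate=0.97, some=0.16; AND[min(a, b)] → w = 0.16
R4: heavy=0.70, moderate=0.97; AND[min(a, b)] → w = 0.70
Rules with consequent 'high': {R1, R2, R3, R4} → strengths 0.70, 0.16, 0.16, 0.70
Aggregate via t-conorm [max(a, b)]: 0.70

0.70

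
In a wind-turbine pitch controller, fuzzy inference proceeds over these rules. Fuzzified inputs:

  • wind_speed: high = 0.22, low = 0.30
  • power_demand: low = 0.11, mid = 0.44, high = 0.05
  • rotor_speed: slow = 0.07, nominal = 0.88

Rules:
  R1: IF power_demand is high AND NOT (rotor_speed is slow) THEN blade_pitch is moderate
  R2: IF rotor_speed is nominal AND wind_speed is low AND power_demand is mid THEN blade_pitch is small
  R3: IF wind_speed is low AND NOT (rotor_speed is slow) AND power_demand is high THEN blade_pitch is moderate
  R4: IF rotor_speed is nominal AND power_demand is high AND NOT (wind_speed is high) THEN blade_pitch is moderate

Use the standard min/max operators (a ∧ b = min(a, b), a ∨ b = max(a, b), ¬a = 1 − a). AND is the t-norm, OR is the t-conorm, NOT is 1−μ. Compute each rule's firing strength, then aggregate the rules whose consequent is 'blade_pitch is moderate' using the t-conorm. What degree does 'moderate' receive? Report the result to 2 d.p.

R1: high=0.05, ¬slow=1−0.07=0.93; AND[min(a, b)] → w = 0.05
R2: nominal=0.88, low=0.30, mid=0.44; AND[min(a, b)] → w = 0.30
R3: low=0.30, ¬slow=1−0.07=0.93, high=0.05; AND[min(a, b)] → w = 0.05
R4: nominal=0.88, high=0.05, ¬high=1−0.22=0.78; AND[min(a, b)] → w = 0.05
Rules with consequent 'moderate': {R1, R3, R4} → strengths 0.05, 0.05, 0.05
Aggregate via t-conorm [max(a, b)]: 0.05

0.05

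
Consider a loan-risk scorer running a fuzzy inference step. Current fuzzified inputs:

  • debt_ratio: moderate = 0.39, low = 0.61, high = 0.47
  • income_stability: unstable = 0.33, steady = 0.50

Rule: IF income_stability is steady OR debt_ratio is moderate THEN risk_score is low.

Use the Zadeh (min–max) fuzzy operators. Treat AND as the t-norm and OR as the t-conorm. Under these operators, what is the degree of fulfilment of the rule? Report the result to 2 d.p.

0.50

firing strength: steady=0.50, moderate=0.39; OR[max(a, b)] → w = 0.50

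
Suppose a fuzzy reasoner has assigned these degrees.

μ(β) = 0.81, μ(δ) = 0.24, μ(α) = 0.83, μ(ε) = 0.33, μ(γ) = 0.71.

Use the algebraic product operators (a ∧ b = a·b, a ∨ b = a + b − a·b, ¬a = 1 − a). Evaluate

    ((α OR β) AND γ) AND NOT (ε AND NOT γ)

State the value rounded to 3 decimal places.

0.621

α OR β = a + b − a·b on (0.8300, 0.8100) = 0.9677
(α OR β) AND γ = a·b on (0.9677, 0.7100) = 0.6871
NOT γ = 1 − 0.7100 = 0.2900
ε AND NOT γ = a·b on (0.3300, 0.2900) = 0.0957
NOT (ε AND NOT γ) = 1 − 0.0957 = 0.9043
((α OR β) AND γ) AND NOT (ε AND NOT γ) = a·b on (0.6871, 0.9043) = 0.6213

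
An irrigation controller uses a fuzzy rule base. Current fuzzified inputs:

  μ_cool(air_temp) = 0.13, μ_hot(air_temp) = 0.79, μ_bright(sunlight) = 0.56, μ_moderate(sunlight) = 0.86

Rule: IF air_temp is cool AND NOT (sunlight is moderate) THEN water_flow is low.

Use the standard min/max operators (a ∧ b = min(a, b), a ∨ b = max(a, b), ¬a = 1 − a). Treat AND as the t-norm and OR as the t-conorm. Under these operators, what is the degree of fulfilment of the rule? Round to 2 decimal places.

0.13

firing strength: cool=0.13, ¬moderate=1−0.86=0.14; AND[min(a, b)] → w = 0.13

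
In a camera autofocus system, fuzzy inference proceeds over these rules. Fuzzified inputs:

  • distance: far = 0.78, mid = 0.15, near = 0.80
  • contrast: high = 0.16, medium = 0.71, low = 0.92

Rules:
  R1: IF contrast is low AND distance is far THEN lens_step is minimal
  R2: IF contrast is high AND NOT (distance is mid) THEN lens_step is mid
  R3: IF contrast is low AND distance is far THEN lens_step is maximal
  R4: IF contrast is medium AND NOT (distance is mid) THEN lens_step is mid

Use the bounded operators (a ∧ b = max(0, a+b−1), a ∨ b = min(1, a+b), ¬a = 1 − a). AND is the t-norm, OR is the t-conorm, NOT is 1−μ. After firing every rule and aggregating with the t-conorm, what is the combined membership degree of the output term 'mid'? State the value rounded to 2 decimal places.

0.57

R1: low=0.92, far=0.78; AND[max(0, a+b−1)] → w = 0.70
R2: high=0.16, ¬mid=1−0.15=0.85; AND[max(0, a+b−1)] → w = 0.01
R3: low=0.92, far=0.78; AND[max(0, a+b−1)] → w = 0.70
R4: medium=0.71, ¬mid=1−0.15=0.85; AND[max(0, a+b−1)] → w = 0.56
Rules with consequent 'mid': {R2, R4} → strengths 0.01, 0.56
Aggregate via t-conorm [min(1, a+b)]: 0.57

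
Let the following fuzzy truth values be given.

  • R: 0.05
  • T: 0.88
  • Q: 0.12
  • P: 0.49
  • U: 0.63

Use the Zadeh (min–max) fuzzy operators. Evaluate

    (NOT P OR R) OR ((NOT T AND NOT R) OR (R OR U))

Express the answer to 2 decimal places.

NOT P = 1 − 0.49 = 0.51
NOT P OR R = max(a, b) on (0.51, 0.05) = 0.51
NOT T = 1 − 0.88 = 0.12
NOT R = 1 − 0.05 = 0.95
NOT T AND NOT R = min(a, b) on (0.12, 0.95) = 0.12
R OR U = max(a, b) on (0.05, 0.63) = 0.63
(NOT T AND NOT R) OR (R OR U) = max(a, b) on (0.12, 0.63) = 0.63
(NOT P OR R) OR ((NOT T AND NOT R) OR (R OR U)) = max(a, b) on (0.51, 0.63) = 0.63

0.63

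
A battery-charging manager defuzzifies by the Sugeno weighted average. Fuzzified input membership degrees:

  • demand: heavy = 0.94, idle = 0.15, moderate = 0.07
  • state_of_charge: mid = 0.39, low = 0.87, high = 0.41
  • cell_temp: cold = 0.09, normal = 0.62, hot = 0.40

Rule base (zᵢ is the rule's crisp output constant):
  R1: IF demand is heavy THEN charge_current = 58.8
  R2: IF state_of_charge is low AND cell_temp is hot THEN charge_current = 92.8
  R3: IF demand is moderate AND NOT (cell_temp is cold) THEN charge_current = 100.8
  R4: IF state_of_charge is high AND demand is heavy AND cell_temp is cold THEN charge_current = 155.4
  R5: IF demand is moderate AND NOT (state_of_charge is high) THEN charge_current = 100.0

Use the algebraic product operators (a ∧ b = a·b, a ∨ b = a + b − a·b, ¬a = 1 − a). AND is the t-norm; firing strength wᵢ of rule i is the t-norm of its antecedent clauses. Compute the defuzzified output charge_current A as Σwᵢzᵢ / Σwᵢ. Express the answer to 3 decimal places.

72.500

R1 (z=58.8): heavy=0.94 → w = 0.9400
R2 (z=92.8): low=0.87, hot=0.40; AND[a·b] → w = 0.3480
R3 (z=100.8): moderate=0.07, ¬cold=1−0.09=0.91; AND[a·b] → w = 0.0637
R4 (z=155.4): high=0.41, heavy=0.94, cold=0.09; AND[a·b] → w = 0.0347
R5 (z=100.0): moderate=0.07, ¬high=1−0.41=0.59; AND[a·b] → w = 0.0413
Weighted average = (0.9400·58.8 + 0.3480·92.8 + 0.0637·100.8 + 0.0347·155.4 + 0.0413·100.0) / (0.9400 + 0.3480 + 0.0637 + 0.0347 + 0.0413)
  = 103.5076 / 1.4277 = 72.500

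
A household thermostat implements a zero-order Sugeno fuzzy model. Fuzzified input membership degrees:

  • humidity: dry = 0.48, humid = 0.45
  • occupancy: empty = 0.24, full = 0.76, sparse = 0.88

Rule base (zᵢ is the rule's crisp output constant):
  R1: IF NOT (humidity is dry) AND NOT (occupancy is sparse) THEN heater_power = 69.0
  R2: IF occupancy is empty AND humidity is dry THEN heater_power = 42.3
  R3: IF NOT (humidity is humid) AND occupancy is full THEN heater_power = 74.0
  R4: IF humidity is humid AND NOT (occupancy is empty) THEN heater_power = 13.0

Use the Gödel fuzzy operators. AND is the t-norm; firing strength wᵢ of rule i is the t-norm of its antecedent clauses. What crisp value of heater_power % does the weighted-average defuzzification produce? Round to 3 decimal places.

R1 (z=69.0): ¬dry=1−0.48=0.52, ¬sparse=1−0.88=0.12; AND[min(a, b)] → w = 0.12
R2 (z=42.3): empty=0.24, dry=0.48; AND[min(a, b)] → w = 0.24
R3 (z=74.0): ¬humid=1−0.45=0.55, full=0.76; AND[min(a, b)] → w = 0.55
R4 (z=13.0): humid=0.45, ¬empty=1−0.24=0.76; AND[min(a, b)] → w = 0.45
Weighted average = (0.12·69.0 + 0.24·42.3 + 0.55·74.0 + 0.45·13.0) / (0.12 + 0.24 + 0.55 + 0.45)
  = 64.9820 / 1.3600 = 47.781

47.781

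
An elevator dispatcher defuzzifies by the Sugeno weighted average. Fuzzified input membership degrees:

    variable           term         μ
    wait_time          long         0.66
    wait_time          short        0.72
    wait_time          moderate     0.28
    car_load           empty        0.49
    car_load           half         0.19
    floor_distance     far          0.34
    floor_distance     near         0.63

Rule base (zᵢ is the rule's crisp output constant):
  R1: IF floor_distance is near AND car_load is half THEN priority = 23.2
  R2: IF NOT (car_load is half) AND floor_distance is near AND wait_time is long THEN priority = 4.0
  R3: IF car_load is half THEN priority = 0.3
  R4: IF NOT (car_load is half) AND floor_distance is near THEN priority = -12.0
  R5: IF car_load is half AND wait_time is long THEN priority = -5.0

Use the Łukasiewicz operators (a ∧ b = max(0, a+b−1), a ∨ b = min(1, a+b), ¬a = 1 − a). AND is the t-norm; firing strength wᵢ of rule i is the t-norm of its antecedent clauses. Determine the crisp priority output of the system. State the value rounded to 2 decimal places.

-6.61

R1 (z=23.2): near=0.63, half=0.19; AND[max(0, a+b−1)] → w = 0.00
R2 (z=4.0): ¬half=1−0.19=0.81, near=0.63, long=0.66; AND[max(0, a+b−1)] → w = 0.10
R3 (z=0.3): half=0.19 → w = 0.19
R4 (z=-12.0): ¬half=1−0.19=0.81, near=0.63; AND[max(0, a+b−1)] → w = 0.44
R5 (z=-5.0): half=0.19, long=0.66; AND[max(0, a+b−1)] → w = 0.00
Weighted average = (0.00·23.2 + 0.10·4.0 + 0.19·0.3 + 0.44·-12.0 + 0.00·-5.0) / (0.00 + 0.10 + 0.19 + 0.44 + 0.00)
  = -4.8230 / 0.7300 = -6.61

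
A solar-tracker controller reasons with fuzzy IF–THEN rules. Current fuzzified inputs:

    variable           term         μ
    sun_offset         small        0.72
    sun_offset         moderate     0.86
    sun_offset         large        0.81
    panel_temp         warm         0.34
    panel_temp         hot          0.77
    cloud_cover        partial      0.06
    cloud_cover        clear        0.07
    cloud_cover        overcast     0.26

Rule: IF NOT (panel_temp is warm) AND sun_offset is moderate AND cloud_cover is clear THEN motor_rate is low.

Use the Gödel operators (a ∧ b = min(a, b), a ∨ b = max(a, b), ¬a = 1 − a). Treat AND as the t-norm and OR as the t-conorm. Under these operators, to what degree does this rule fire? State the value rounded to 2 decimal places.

0.07

firing strength: ¬warm=1−0.34=0.66, moderate=0.86, clear=0.07; AND[min(a, b)] → w = 0.07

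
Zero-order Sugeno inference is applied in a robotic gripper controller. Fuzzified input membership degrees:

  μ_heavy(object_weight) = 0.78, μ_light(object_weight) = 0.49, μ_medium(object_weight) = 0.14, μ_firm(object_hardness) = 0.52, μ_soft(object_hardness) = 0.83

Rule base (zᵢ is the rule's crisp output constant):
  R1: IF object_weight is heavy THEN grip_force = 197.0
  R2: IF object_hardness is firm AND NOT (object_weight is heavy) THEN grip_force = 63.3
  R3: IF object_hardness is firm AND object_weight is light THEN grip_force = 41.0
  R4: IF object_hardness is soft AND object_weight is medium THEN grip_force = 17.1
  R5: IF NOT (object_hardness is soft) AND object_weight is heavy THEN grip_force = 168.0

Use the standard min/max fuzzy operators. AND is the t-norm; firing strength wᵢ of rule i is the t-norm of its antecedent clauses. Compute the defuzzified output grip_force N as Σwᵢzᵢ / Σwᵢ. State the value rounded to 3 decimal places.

R1 (z=197.0): heavy=0.78 → w = 0.78
R2 (z=63.3): firm=0.52, ¬heavy=1−0.78=0.22; AND[min(a, b)] → w = 0.22
R3 (z=41.0): firm=0.52, light=0.49; AND[min(a, b)] → w = 0.49
R4 (z=17.1): soft=0.83, medium=0.14; AND[min(a, b)] → w = 0.14
R5 (z=168.0): ¬soft=1−0.83=0.17, heavy=0.78; AND[min(a, b)] → w = 0.17
Weighted average = (0.78·197.0 + 0.22·63.3 + 0.49·41.0 + 0.14·17.1 + 0.17·168.0) / (0.78 + 0.22 + 0.49 + 0.14 + 0.17)
  = 218.6300 / 1.8000 = 121.461

121.461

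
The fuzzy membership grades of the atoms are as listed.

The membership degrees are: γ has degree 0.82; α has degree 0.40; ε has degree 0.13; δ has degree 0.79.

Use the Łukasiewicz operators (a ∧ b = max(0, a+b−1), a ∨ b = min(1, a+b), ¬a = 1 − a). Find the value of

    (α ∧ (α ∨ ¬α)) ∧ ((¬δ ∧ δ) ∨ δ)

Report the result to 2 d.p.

¬α = 1 − 0.40 = 0.60
α ∨ ¬α = min(1, a+b) on (0.40, 0.60) = 1.00
α ∧ (α ∨ ¬α) = max(0, a+b−1) on (0.40, 1.00) = 0.40
¬δ = 1 − 0.79 = 0.21
¬δ ∧ δ = max(0, a+b−1) on (0.21, 0.79) = 0.00
(¬δ ∧ δ) ∨ δ = min(1, a+b) on (0.00, 0.79) = 0.79
(α ∧ (α ∨ ¬α)) ∧ ((¬δ ∧ δ) ∨ δ) = max(0, a+b−1) on (0.40, 0.79) = 0.19

0.19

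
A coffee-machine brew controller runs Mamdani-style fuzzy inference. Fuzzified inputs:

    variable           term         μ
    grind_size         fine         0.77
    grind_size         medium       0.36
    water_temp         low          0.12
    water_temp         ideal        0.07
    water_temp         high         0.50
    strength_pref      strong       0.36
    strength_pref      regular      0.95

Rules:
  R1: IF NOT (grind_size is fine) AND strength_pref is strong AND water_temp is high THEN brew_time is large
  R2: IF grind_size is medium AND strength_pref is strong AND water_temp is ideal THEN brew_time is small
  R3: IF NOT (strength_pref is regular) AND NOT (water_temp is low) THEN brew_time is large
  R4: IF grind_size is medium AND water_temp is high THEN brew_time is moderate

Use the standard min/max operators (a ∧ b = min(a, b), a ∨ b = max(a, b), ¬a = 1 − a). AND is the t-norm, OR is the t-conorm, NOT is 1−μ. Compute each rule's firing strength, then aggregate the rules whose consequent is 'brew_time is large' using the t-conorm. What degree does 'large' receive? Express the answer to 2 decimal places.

0.23

R1: ¬fine=1−0.77=0.23, strong=0.36, high=0.50; AND[min(a, b)] → w = 0.23
R2: medium=0.36, strong=0.36, ideal=0.07; AND[min(a, b)] → w = 0.07
R3: ¬regular=1−0.95=0.05, ¬low=1−0.12=0.88; AND[min(a, b)] → w = 0.05
R4: medium=0.36, high=0.50; AND[min(a, b)] → w = 0.36
Rules with consequent 'large': {R1, R3} → strengths 0.23, 0.05
Aggregate via t-conorm [max(a, b)]: 0.23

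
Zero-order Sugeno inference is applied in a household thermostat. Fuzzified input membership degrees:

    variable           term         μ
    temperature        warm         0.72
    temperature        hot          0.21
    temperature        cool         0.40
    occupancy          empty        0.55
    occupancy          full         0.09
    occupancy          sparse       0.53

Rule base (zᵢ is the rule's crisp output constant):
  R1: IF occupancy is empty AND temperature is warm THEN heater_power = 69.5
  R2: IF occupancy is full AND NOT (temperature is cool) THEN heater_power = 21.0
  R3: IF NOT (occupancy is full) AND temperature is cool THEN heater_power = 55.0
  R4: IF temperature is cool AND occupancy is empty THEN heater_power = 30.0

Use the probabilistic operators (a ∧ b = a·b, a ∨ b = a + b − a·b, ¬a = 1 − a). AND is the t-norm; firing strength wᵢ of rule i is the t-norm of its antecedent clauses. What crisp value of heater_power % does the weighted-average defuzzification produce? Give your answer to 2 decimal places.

R1 (z=69.5): empty=0.55, warm=0.72; AND[a·b] → w = 0.3960
R2 (z=21.0): full=0.09, ¬cool=1−0.40=0.60; AND[a·b] → w = 0.0540
R3 (z=55.0): ¬full=1−0.09=0.91, cool=0.40; AND[a·b] → w = 0.3640
R4 (z=30.0): cool=0.40, empty=0.55; AND[a·b] → w = 0.2200
Weighted average = (0.3960·69.5 + 0.0540·21.0 + 0.3640·55.0 + 0.2200·30.0) / (0.3960 + 0.0540 + 0.3640 + 0.2200)
  = 55.2760 / 1.0340 = 53.46

53.46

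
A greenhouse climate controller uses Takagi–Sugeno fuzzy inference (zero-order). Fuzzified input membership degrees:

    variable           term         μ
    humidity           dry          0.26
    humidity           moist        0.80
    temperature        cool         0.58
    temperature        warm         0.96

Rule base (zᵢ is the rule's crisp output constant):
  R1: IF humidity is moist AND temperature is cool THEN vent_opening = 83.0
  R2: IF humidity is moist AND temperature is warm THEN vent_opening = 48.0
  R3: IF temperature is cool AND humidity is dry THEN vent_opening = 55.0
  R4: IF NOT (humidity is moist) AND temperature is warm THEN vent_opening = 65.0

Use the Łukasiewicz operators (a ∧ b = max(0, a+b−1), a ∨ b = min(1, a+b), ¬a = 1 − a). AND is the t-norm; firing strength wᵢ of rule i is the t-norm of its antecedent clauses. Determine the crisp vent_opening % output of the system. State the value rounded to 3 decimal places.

R1 (z=83.0): moist=0.80, cool=0.58; AND[max(0, a+b−1)] → w = 0.38
R2 (z=48.0): moist=0.80, warm=0.96; AND[max(0, a+b−1)] → w = 0.76
R3 (z=55.0): cool=0.58, dry=0.26; AND[max(0, a+b−1)] → w = 0.00
R4 (z=65.0): ¬moist=1−0.80=0.20, warm=0.96; AND[max(0, a+b−1)] → w = 0.16
Weighted average = (0.38·83.0 + 0.76·48.0 + 0.00·55.0 + 0.16·65.0) / (0.38 + 0.76 + 0.00 + 0.16)
  = 78.4200 / 1.3000 = 60.323

60.323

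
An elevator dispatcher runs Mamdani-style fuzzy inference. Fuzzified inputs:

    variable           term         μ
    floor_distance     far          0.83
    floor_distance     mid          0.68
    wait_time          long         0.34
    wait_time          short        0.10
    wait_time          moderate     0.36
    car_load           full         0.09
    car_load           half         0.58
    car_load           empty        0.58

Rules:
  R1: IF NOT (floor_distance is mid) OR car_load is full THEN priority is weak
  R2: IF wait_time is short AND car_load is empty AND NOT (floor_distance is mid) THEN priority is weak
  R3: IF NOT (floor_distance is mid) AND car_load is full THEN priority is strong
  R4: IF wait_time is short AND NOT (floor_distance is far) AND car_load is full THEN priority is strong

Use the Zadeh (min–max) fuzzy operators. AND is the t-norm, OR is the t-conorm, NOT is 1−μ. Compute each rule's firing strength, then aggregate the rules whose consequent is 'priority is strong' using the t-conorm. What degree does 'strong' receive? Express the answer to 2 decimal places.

0.09

R1: ¬mid=1−0.68=0.32, full=0.09; OR[max(a, b)] → w = 0.32
R2: short=0.10, empty=0.58, ¬mid=1−0.68=0.32; AND[min(a, b)] → w = 0.10
R3: ¬mid=1−0.68=0.32, full=0.09; AND[min(a, b)] → w = 0.09
R4: short=0.10, ¬far=1−0.83=0.17, full=0.09; AND[min(a, b)] → w = 0.09
Rules with consequent 'strong': {R3, R4} → strengths 0.09, 0.09
Aggregate via t-conorm [max(a, b)]: 0.09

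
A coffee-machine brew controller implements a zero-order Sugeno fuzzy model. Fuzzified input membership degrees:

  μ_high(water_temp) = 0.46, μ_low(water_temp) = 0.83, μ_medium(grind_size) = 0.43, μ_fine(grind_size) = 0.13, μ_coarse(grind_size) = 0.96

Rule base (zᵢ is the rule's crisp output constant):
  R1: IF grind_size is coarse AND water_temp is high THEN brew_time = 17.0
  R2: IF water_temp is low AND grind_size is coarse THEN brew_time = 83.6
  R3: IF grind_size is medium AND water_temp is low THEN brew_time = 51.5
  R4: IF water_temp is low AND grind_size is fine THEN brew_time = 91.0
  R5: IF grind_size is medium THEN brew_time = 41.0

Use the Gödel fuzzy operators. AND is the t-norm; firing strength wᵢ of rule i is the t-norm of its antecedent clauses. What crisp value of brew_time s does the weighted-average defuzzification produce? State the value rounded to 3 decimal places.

56.497

R1 (z=17.0): coarse=0.96, high=0.46; AND[min(a, b)] → w = 0.46
R2 (z=83.6): low=0.83, coarse=0.96; AND[min(a, b)] → w = 0.83
R3 (z=51.5): medium=0.43, low=0.83; AND[min(a, b)] → w = 0.43
R4 (z=91.0): low=0.83, fine=0.13; AND[min(a, b)] → w = 0.13
R5 (z=41.0): medium=0.43 → w = 0.43
Weighted average = (0.46·17.0 + 0.83·83.6 + 0.43·51.5 + 0.13·91.0 + 0.43·41.0) / (0.46 + 0.83 + 0.43 + 0.13 + 0.43)
  = 128.8130 / 2.2800 = 56.497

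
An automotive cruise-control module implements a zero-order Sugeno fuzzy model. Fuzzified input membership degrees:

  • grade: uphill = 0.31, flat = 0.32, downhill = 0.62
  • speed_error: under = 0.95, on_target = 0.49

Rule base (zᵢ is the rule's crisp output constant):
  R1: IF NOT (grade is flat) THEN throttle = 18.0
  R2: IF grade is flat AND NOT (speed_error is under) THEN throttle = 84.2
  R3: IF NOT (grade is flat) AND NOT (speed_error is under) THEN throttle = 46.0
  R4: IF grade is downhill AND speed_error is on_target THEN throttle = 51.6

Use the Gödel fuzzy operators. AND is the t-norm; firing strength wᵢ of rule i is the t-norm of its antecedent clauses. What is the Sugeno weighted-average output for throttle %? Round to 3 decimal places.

R1 (z=18.0): ¬flat=1−0.32=0.68 → w = 0.68
R2 (z=84.2): flat=0.32, ¬under=1−0.95=0.05; AND[min(a, b)] → w = 0.05
R3 (z=46.0): ¬flat=1−0.32=0.68, ¬under=1−0.95=0.05; AND[min(a, b)] → w = 0.05
R4 (z=51.6): downhill=0.62, on_target=0.49; AND[min(a, b)] → w = 0.49
Weighted average = (0.68·18.0 + 0.05·84.2 + 0.05·46.0 + 0.49·51.6) / (0.68 + 0.05 + 0.05 + 0.49)
  = 44.0340 / 1.2700 = 34.672

34.672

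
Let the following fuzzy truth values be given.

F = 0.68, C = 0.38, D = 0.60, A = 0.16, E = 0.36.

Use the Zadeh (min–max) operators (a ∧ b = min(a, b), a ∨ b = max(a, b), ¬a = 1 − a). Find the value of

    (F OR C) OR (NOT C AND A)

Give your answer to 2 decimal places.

F OR C = max(a, b) on (0.68, 0.38) = 0.68
NOT C = 1 − 0.38 = 0.62
NOT C AND A = min(a, b) on (0.62, 0.16) = 0.16
(F OR C) OR (NOT C AND A) = max(a, b) on (0.68, 0.16) = 0.68

0.68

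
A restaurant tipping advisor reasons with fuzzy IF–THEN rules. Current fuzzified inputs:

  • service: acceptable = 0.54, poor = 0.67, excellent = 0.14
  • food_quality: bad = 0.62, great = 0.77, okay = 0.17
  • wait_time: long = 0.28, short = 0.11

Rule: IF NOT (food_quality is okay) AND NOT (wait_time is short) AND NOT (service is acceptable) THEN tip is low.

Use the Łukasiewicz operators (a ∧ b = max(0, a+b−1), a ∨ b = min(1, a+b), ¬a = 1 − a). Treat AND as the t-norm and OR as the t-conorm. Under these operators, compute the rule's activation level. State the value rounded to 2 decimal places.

firing strength: ¬okay=1−0.17=0.83, ¬short=1−0.11=0.89, ¬acceptable=1−0.54=0.46; AND[max(0, a+b−1)] → w = 0.18

0.18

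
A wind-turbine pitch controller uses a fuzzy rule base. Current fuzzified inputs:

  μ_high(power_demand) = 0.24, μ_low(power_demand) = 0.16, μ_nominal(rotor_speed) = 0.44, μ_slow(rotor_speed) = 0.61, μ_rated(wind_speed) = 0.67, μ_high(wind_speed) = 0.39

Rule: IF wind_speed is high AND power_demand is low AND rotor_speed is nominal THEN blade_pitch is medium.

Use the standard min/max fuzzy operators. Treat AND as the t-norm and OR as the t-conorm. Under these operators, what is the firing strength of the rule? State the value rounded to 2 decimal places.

0.16

firing strength: high=0.39, low=0.16, nominal=0.44; AND[min(a, b)] → w = 0.16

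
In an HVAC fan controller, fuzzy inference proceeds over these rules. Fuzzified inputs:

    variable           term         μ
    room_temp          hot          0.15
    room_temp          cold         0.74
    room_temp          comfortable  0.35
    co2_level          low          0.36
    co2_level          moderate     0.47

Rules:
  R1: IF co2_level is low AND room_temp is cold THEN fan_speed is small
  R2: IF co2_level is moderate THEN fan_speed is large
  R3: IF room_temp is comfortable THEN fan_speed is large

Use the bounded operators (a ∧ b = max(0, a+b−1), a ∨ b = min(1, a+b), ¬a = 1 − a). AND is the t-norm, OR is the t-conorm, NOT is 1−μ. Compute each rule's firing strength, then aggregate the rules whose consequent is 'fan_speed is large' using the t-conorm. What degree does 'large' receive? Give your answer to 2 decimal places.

0.82

R1: low=0.36, cold=0.74; AND[max(0, a+b−1)] → w = 0.10
R2: moderate=0.47 → w = 0.47
R3: comfortable=0.35 → w = 0.35
Rules with consequent 'large': {R2, R3} → strengths 0.47, 0.35
Aggregate via t-conorm [min(1, a+b)]: 0.82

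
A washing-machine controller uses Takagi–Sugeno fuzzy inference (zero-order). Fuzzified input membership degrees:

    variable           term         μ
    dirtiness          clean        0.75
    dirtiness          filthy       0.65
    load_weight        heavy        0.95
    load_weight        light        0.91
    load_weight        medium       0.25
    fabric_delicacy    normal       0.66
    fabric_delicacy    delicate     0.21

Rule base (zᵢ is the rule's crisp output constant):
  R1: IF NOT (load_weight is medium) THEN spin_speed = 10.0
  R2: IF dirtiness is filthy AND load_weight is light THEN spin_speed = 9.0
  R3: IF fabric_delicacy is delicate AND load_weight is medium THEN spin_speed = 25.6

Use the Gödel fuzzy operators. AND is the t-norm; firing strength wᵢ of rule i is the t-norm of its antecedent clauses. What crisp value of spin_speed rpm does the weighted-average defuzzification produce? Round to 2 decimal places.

R1 (z=10.0): ¬medium=1−0.25=0.75 → w = 0.75
R2 (z=9.0): filthy=0.65, light=0.91; AND[min(a, b)] → w = 0.65
R3 (z=25.6): delicate=0.21, medium=0.25; AND[min(a, b)] → w = 0.21
Weighted average = (0.75·10.0 + 0.65·9.0 + 0.21·25.6) / (0.75 + 0.65 + 0.21)
  = 18.7260 / 1.6100 = 11.63

11.63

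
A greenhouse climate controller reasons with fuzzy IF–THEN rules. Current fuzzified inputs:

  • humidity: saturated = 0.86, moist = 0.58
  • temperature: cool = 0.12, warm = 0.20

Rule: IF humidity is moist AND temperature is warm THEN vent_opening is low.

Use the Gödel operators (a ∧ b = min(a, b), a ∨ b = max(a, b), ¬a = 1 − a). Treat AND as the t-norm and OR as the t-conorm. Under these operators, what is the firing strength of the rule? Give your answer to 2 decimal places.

0.20

firing strength: moist=0.58, warm=0.20; AND[min(a, b)] → w = 0.20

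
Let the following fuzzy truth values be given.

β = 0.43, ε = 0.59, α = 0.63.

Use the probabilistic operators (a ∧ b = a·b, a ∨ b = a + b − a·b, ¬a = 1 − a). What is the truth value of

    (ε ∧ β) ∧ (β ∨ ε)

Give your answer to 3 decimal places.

0.194

ε ∧ β = a·b on (0.5900, 0.4300) = 0.2537
β ∨ ε = a + b − a·b on (0.4300, 0.5900) = 0.7663
(ε ∧ β) ∧ (β ∨ ε) = a·b on (0.2537, 0.7663) = 0.1944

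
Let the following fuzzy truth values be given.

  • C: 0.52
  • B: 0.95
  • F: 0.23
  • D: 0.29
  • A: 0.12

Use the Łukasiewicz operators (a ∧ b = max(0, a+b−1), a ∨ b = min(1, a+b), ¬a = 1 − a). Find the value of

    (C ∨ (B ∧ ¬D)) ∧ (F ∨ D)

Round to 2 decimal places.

¬D = 1 − 0.29 = 0.71
B ∧ ¬D = max(0, a+b−1) on (0.95, 0.71) = 0.66
C ∨ (B ∧ ¬D) = min(1, a+b) on (0.52, 0.66) = 1.00
F ∨ D = min(1, a+b) on (0.23, 0.29) = 0.52
(C ∨ (B ∧ ¬D)) ∧ (F ∨ D) = max(0, a+b−1) on (1.00, 0.52) = 0.52

0.52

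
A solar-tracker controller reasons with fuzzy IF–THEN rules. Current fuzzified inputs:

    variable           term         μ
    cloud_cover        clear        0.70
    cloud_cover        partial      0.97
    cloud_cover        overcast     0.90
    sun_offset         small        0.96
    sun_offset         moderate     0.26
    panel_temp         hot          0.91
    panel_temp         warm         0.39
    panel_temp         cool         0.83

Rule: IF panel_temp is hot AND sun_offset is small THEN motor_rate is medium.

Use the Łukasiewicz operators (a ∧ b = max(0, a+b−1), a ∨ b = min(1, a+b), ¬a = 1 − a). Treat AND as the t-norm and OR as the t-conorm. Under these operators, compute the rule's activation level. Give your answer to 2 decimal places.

0.87

firing strength: hot=0.91, small=0.96; AND[max(0, a+b−1)] → w = 0.87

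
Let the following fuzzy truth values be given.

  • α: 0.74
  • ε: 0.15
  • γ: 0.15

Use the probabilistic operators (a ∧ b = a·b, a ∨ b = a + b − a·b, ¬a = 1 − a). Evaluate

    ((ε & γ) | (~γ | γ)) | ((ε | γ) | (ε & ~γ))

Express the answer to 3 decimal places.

0.921

ε & γ = a·b on (0.1500, 0.1500) = 0.0225
~γ = 1 − 0.1500 = 0.8500
~γ | γ = a + b − a·b on (0.8500, 0.1500) = 0.8725
(ε & γ) | (~γ | γ) = a + b − a·b on (0.0225, 0.8725) = 0.8754
ε | γ = a + b − a·b on (0.1500, 0.1500) = 0.2775
~γ = 1 − 0.1500 = 0.8500
ε & ~γ = a·b on (0.1500, 0.8500) = 0.1275
(ε | γ) | (ε & ~γ) = a + b − a·b on (0.2775, 0.1275) = 0.3696
((ε & γ) | (~γ | γ)) | ((ε | γ) | (ε & ~γ)) = a + b − a·b on (0.8754, 0.3696) = 0.9214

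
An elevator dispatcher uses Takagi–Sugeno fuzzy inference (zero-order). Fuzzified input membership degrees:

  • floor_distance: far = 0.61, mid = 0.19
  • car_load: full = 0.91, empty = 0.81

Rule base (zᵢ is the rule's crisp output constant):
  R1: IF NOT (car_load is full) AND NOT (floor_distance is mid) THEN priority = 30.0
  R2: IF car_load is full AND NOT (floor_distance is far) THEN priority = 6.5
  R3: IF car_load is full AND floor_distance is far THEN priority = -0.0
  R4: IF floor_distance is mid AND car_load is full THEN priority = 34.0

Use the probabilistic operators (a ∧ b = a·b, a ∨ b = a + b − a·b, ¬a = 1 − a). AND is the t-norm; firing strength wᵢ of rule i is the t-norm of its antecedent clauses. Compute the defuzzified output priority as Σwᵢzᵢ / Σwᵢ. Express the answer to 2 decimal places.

R1 (z=30.0): ¬full=1−0.91=0.09, ¬mid=1−0.19=0.81; AND[a·b] → w = 0.0729
R2 (z=6.5): full=0.91, ¬far=1−0.61=0.39; AND[a·b] → w = 0.3549
R3 (z=-0.0): full=0.91, far=0.61; AND[a·b] → w = 0.5551
R4 (z=34.0): mid=0.19, full=0.91; AND[a·b] → w = 0.1729
Weighted average = (0.0729·30.0 + 0.3549·6.5 + 0.5551·-0.0 + 0.1729·34.0) / (0.0729 + 0.3549 + 0.5551 + 0.1729)
  = 10.3724 / 1.1558 = 8.97

8.97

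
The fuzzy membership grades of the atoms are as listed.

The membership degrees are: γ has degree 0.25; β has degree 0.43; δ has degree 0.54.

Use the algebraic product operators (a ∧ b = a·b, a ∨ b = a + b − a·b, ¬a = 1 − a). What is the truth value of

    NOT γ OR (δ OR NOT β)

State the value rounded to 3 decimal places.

NOT γ = 1 − 0.2500 = 0.7500
NOT β = 1 − 0.4300 = 0.5700
δ OR NOT β = a + b − a·b on (0.5400, 0.5700) = 0.8022
NOT γ OR (δ OR NOT β) = a + b − a·b on (0.7500, 0.8022) = 0.9506

0.951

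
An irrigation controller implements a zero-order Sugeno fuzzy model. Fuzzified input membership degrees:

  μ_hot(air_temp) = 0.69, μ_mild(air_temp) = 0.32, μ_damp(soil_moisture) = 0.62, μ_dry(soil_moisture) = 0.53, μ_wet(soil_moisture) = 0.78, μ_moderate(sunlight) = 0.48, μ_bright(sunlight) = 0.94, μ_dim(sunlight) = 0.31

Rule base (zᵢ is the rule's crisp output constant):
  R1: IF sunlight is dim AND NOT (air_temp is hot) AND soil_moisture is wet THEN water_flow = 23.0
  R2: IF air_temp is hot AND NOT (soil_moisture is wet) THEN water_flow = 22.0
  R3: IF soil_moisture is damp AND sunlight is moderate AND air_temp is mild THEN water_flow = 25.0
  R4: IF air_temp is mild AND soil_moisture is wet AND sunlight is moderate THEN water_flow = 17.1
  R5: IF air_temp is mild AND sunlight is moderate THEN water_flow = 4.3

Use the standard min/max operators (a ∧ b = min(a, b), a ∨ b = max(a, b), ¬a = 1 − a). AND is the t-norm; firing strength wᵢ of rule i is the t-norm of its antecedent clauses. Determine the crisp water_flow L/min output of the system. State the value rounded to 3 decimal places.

17.999

R1 (z=23.0): dim=0.31, ¬hot=1−0.69=0.31, wet=0.78; AND[min(a, b)] → w = 0.31
R2 (z=22.0): hot=0.69, ¬wet=1−0.78=0.22; AND[min(a, b)] → w = 0.22
R3 (z=25.0): damp=0.62, moderate=0.48, mild=0.32; AND[min(a, b)] → w = 0.32
R4 (z=17.1): mild=0.32, wet=0.78, moderate=0.48; AND[min(a, b)] → w = 0.32
R5 (z=4.3): mild=0.32, moderate=0.48; AND[min(a, b)] → w = 0.32
Weighted average = (0.31·23.0 + 0.22·22.0 + 0.32·25.0 + 0.32·17.1 + 0.32·4.3) / (0.31 + 0.22 + 0.32 + 0.32 + 0.32)
  = 26.8180 / 1.4900 = 17.999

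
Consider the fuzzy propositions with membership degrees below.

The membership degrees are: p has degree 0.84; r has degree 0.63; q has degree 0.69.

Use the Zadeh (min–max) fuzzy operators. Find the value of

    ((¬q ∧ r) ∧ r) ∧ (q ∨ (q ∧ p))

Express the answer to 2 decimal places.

¬q = 1 − 0.69 = 0.31
¬q ∧ r = min(a, b) on (0.31, 0.63) = 0.31
(¬q ∧ r) ∧ r = min(a, b) on (0.31, 0.63) = 0.31
q ∧ p = min(a, b) on (0.69, 0.84) = 0.69
q ∨ (q ∧ p) = max(a, b) on (0.69, 0.69) = 0.69
((¬q ∧ r) ∧ r) ∧ (q ∨ (q ∧ p)) = min(a, b) on (0.31, 0.69) = 0.31

0.31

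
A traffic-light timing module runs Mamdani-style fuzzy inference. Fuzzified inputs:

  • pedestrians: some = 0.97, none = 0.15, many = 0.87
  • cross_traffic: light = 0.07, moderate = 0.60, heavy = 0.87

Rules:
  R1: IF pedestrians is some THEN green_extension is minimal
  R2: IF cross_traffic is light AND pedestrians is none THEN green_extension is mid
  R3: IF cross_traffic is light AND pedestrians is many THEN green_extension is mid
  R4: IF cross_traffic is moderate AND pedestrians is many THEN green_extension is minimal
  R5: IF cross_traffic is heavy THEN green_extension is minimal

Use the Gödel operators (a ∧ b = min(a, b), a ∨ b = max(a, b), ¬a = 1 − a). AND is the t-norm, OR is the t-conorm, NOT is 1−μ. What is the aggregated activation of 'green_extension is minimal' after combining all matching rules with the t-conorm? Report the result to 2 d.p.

R1: some=0.97 → w = 0.97
R2: light=0.07, none=0.15; AND[min(a, b)] → w = 0.07
R3: light=0.07, many=0.87; AND[min(a, b)] → w = 0.07
R4: moderate=0.60, many=0.87; AND[min(a, b)] → w = 0.60
R5: heavy=0.87 → w = 0.87
Rules with consequent 'minimal': {R1, R4, R5} → strengths 0.97, 0.60, 0.87
Aggregate via t-conorm [max(a, b)]: 0.97

0.97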